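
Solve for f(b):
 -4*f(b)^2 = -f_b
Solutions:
 f(b) = -1/(C1 + 4*b)


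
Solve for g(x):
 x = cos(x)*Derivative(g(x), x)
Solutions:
 g(x) = C1 + Integral(x/cos(x), x)


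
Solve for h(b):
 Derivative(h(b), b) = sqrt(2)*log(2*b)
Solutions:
 h(b) = C1 + sqrt(2)*b*log(b) - sqrt(2)*b + sqrt(2)*b*log(2)


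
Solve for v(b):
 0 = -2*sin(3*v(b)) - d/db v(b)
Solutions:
 v(b) = -acos((-C1 - exp(12*b))/(C1 - exp(12*b)))/3 + 2*pi/3
 v(b) = acos((-C1 - exp(12*b))/(C1 - exp(12*b)))/3


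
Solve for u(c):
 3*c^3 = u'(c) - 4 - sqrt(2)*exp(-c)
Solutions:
 u(c) = C1 + 3*c^4/4 + 4*c - sqrt(2)*exp(-c)


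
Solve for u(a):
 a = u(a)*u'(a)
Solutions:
 u(a) = -sqrt(C1 + a^2)
 u(a) = sqrt(C1 + a^2)


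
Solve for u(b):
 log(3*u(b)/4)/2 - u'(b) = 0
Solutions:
 2*Integral(1/(-log(_y) - log(3) + 2*log(2)), (_y, u(b))) = C1 - b


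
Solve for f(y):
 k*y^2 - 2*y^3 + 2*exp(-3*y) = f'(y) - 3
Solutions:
 f(y) = C1 + k*y^3/3 - y^4/2 + 3*y - 2*exp(-3*y)/3


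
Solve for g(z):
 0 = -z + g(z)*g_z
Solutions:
 g(z) = -sqrt(C1 + z^2)
 g(z) = sqrt(C1 + z^2)


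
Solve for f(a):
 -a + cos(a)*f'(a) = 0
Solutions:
 f(a) = C1 + Integral(a/cos(a), a)


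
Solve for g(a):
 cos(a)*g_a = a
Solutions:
 g(a) = C1 + Integral(a/cos(a), a)


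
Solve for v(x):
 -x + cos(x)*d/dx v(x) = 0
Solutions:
 v(x) = C1 + Integral(x/cos(x), x)


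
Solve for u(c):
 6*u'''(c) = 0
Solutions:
 u(c) = C1 + C2*c + C3*c^2


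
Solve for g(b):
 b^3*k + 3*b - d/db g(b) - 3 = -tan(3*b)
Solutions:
 g(b) = C1 + b^4*k/4 + 3*b^2/2 - 3*b - log(cos(3*b))/3


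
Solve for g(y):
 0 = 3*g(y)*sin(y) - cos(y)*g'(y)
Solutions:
 g(y) = C1/cos(y)^3


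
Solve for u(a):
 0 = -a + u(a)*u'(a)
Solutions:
 u(a) = -sqrt(C1 + a^2)
 u(a) = sqrt(C1 + a^2)


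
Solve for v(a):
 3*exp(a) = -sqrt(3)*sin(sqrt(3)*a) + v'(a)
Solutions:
 v(a) = C1 + 3*exp(a) - cos(sqrt(3)*a)


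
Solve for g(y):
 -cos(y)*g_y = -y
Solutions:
 g(y) = C1 + Integral(y/cos(y), y)


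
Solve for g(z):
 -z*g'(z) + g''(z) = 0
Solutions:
 g(z) = C1 + C2*erfi(sqrt(2)*z/2)


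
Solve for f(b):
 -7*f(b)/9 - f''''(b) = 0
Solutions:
 f(b) = (C1*sin(sqrt(6)*7^(1/4)*b/6) + C2*cos(sqrt(6)*7^(1/4)*b/6))*exp(-sqrt(6)*7^(1/4)*b/6) + (C3*sin(sqrt(6)*7^(1/4)*b/6) + C4*cos(sqrt(6)*7^(1/4)*b/6))*exp(sqrt(6)*7^(1/4)*b/6)


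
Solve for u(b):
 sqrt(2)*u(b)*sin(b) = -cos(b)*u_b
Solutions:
 u(b) = C1*cos(b)^(sqrt(2))


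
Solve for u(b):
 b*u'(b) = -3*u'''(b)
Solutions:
 u(b) = C1 + Integral(C2*airyai(-3^(2/3)*b/3) + C3*airybi(-3^(2/3)*b/3), b)


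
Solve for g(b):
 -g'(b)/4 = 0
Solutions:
 g(b) = C1


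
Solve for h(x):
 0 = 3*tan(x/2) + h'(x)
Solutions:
 h(x) = C1 + 6*log(cos(x/2))


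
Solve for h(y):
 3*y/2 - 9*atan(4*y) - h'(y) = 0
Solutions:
 h(y) = C1 + 3*y^2/4 - 9*y*atan(4*y) + 9*log(16*y^2 + 1)/8


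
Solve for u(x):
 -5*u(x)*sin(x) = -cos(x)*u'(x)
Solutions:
 u(x) = C1/cos(x)^5


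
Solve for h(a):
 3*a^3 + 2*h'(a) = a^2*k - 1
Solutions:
 h(a) = C1 - 3*a^4/8 + a^3*k/6 - a/2


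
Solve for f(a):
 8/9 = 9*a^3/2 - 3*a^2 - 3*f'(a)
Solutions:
 f(a) = C1 + 3*a^4/8 - a^3/3 - 8*a/27


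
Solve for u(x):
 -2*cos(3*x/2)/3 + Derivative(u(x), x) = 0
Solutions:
 u(x) = C1 + 4*sin(3*x/2)/9


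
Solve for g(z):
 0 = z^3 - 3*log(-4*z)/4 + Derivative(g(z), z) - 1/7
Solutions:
 g(z) = C1 - z^4/4 + 3*z*log(-z)/4 + z*(-17 + 42*log(2))/28


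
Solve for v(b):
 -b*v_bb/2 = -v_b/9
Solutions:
 v(b) = C1 + C2*b^(11/9)


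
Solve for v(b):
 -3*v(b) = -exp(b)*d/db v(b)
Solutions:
 v(b) = C1*exp(-3*exp(-b))


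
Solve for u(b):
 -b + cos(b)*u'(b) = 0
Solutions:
 u(b) = C1 + Integral(b/cos(b), b)


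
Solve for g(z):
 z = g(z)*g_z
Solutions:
 g(z) = -sqrt(C1 + z^2)
 g(z) = sqrt(C1 + z^2)


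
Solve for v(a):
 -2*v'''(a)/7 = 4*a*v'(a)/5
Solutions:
 v(a) = C1 + Integral(C2*airyai(-14^(1/3)*5^(2/3)*a/5) + C3*airybi(-14^(1/3)*5^(2/3)*a/5), a)


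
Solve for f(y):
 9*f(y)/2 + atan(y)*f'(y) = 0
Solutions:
 f(y) = C1*exp(-9*Integral(1/atan(y), y)/2)


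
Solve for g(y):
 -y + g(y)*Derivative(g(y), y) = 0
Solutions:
 g(y) = -sqrt(C1 + y^2)
 g(y) = sqrt(C1 + y^2)


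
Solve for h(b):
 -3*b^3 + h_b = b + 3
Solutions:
 h(b) = C1 + 3*b^4/4 + b^2/2 + 3*b


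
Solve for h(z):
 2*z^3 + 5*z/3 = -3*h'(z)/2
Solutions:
 h(z) = C1 - z^4/3 - 5*z^2/9


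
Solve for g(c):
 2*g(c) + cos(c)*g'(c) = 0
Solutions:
 g(c) = C1*(sin(c) - 1)/(sin(c) + 1)


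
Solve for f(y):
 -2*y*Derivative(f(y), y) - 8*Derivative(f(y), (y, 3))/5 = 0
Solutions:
 f(y) = C1 + Integral(C2*airyai(-10^(1/3)*y/2) + C3*airybi(-10^(1/3)*y/2), y)


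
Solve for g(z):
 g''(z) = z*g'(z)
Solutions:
 g(z) = C1 + C2*erfi(sqrt(2)*z/2)


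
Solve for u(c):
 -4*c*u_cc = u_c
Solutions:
 u(c) = C1 + C2*c^(3/4)


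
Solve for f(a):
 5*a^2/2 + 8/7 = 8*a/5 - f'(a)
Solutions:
 f(a) = C1 - 5*a^3/6 + 4*a^2/5 - 8*a/7


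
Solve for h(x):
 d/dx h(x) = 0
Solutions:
 h(x) = C1


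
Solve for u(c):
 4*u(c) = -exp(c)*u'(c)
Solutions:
 u(c) = C1*exp(4*exp(-c))


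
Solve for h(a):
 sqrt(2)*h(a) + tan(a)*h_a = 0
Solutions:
 h(a) = C1/sin(a)^(sqrt(2))


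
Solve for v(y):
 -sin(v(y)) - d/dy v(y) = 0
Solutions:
 v(y) = -acos((-C1 - exp(2*y))/(C1 - exp(2*y))) + 2*pi
 v(y) = acos((-C1 - exp(2*y))/(C1 - exp(2*y)))


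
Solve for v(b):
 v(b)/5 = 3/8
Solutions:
 v(b) = 15/8


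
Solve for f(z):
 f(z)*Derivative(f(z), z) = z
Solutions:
 f(z) = -sqrt(C1 + z^2)
 f(z) = sqrt(C1 + z^2)


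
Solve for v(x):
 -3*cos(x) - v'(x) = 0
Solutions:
 v(x) = C1 - 3*sin(x)


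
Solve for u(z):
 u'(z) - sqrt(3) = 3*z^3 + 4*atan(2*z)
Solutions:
 u(z) = C1 + 3*z^4/4 + 4*z*atan(2*z) + sqrt(3)*z - log(4*z^2 + 1)


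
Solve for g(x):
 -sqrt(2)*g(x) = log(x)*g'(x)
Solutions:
 g(x) = C1*exp(-sqrt(2)*li(x))


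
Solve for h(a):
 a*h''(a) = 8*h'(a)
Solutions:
 h(a) = C1 + C2*a^9


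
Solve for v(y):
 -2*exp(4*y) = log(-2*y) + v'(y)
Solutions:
 v(y) = C1 - y*log(-y) + y*(1 - log(2)) - exp(4*y)/2


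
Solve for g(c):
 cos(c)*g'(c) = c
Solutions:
 g(c) = C1 + Integral(c/cos(c), c)


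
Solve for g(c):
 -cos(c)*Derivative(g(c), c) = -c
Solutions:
 g(c) = C1 + Integral(c/cos(c), c)


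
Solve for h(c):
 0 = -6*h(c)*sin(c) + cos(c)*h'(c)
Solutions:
 h(c) = C1/cos(c)^6


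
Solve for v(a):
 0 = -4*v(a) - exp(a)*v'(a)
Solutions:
 v(a) = C1*exp(4*exp(-a))


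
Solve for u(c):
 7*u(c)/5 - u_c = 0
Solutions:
 u(c) = C1*exp(7*c/5)


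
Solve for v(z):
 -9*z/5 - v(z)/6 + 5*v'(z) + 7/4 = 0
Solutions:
 v(z) = C1*exp(z/30) - 54*z/5 - 627/2


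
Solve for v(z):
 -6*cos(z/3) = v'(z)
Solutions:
 v(z) = C1 - 18*sin(z/3)


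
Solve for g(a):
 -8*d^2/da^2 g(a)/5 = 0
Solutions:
 g(a) = C1 + C2*a


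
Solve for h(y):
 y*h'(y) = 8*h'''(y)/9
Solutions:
 h(y) = C1 + Integral(C2*airyai(3^(2/3)*y/2) + C3*airybi(3^(2/3)*y/2), y)


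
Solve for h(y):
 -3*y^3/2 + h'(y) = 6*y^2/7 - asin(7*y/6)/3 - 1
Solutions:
 h(y) = C1 + 3*y^4/8 + 2*y^3/7 - y*asin(7*y/6)/3 - y - sqrt(36 - 49*y^2)/21


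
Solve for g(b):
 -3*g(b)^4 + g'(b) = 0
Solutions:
 g(b) = (-1/(C1 + 9*b))^(1/3)
 g(b) = (-1/(C1 + 3*b))^(1/3)*(-3^(2/3) - 3*3^(1/6)*I)/6
 g(b) = (-1/(C1 + 3*b))^(1/3)*(-3^(2/3) + 3*3^(1/6)*I)/6


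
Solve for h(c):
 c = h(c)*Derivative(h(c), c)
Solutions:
 h(c) = -sqrt(C1 + c^2)
 h(c) = sqrt(C1 + c^2)


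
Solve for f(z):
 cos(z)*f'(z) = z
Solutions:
 f(z) = C1 + Integral(z/cos(z), z)


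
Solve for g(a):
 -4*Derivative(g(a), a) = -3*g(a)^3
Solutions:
 g(a) = -sqrt(2)*sqrt(-1/(C1 + 3*a))
 g(a) = sqrt(2)*sqrt(-1/(C1 + 3*a))


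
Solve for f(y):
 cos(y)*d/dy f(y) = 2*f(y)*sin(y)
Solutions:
 f(y) = C1/cos(y)^2


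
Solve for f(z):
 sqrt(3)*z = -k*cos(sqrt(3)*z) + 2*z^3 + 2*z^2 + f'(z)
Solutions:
 f(z) = C1 + sqrt(3)*k*sin(sqrt(3)*z)/3 - z^4/2 - 2*z^3/3 + sqrt(3)*z^2/2


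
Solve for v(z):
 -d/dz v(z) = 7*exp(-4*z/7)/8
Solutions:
 v(z) = C1 + 49*exp(-4*z/7)/32


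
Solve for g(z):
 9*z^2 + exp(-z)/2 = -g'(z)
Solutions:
 g(z) = C1 - 3*z^3 + exp(-z)/2


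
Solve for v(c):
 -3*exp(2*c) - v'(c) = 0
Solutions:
 v(c) = C1 - 3*exp(2*c)/2


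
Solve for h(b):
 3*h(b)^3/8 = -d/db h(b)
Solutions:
 h(b) = -2*sqrt(-1/(C1 - 3*b))
 h(b) = 2*sqrt(-1/(C1 - 3*b))


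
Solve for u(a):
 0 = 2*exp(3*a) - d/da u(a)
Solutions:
 u(a) = C1 + 2*exp(3*a)/3


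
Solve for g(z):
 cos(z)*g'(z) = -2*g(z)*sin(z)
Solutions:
 g(z) = C1*cos(z)^2


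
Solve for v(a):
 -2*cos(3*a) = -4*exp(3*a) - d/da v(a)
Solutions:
 v(a) = C1 - 4*exp(3*a)/3 + 2*sin(3*a)/3


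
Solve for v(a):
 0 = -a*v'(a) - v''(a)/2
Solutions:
 v(a) = C1 + C2*erf(a)


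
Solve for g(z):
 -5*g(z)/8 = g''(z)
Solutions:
 g(z) = C1*sin(sqrt(10)*z/4) + C2*cos(sqrt(10)*z/4)


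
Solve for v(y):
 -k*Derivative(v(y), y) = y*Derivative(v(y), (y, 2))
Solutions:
 v(y) = C1 + y^(1 - re(k))*(C2*sin(log(y)*Abs(im(k))) + C3*cos(log(y)*im(k)))


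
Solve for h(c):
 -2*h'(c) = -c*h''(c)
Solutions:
 h(c) = C1 + C2*c^3


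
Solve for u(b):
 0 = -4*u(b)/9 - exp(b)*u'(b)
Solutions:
 u(b) = C1*exp(4*exp(-b)/9)


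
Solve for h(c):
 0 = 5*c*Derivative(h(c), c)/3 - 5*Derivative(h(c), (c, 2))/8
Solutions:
 h(c) = C1 + C2*erfi(2*sqrt(3)*c/3)


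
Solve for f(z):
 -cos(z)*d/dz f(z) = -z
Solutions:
 f(z) = C1 + Integral(z/cos(z), z)


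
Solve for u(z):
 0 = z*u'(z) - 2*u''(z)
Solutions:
 u(z) = C1 + C2*erfi(z/2)


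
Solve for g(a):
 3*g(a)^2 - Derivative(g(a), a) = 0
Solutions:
 g(a) = -1/(C1 + 3*a)


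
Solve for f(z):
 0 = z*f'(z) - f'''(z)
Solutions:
 f(z) = C1 + Integral(C2*airyai(z) + C3*airybi(z), z)


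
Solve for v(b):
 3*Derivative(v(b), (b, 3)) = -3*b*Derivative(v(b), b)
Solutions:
 v(b) = C1 + Integral(C2*airyai(-b) + C3*airybi(-b), b)


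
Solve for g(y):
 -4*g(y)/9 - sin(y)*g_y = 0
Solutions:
 g(y) = C1*(cos(y) + 1)^(2/9)/(cos(y) - 1)^(2/9)


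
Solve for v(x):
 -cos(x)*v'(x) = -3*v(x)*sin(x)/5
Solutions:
 v(x) = C1/cos(x)^(3/5)


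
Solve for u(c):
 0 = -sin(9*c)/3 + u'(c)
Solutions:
 u(c) = C1 - cos(9*c)/27


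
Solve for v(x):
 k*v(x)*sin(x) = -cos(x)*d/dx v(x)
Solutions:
 v(x) = C1*exp(k*log(cos(x)))


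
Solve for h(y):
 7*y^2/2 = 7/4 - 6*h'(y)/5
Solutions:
 h(y) = C1 - 35*y^3/36 + 35*y/24


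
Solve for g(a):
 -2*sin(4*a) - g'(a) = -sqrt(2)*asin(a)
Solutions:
 g(a) = C1 + sqrt(2)*(a*asin(a) + sqrt(1 - a^2)) + cos(4*a)/2


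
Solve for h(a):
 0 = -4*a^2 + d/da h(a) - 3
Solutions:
 h(a) = C1 + 4*a^3/3 + 3*a


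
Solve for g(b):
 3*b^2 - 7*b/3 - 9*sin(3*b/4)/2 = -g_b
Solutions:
 g(b) = C1 - b^3 + 7*b^2/6 - 6*cos(3*b/4)


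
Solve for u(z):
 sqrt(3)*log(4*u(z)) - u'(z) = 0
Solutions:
 -sqrt(3)*Integral(1/(log(_y) + 2*log(2)), (_y, u(z)))/3 = C1 - z


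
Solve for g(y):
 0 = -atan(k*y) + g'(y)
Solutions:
 g(y) = C1 + Piecewise((y*atan(k*y) - log(k^2*y^2 + 1)/(2*k), Ne(k, 0)), (0, True))


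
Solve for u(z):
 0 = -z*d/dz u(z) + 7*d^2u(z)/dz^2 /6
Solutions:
 u(z) = C1 + C2*erfi(sqrt(21)*z/7)


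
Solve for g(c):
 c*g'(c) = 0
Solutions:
 g(c) = C1


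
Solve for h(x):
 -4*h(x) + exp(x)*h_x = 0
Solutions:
 h(x) = C1*exp(-4*exp(-x))


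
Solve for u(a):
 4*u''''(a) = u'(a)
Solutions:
 u(a) = C1 + C4*exp(2^(1/3)*a/2) + (C2*sin(2^(1/3)*sqrt(3)*a/4) + C3*cos(2^(1/3)*sqrt(3)*a/4))*exp(-2^(1/3)*a/4)


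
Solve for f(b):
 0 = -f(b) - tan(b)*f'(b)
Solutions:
 f(b) = C1/sin(b)


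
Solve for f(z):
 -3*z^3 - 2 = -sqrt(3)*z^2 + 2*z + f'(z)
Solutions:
 f(z) = C1 - 3*z^4/4 + sqrt(3)*z^3/3 - z^2 - 2*z


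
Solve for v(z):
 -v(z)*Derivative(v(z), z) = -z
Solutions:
 v(z) = -sqrt(C1 + z^2)
 v(z) = sqrt(C1 + z^2)


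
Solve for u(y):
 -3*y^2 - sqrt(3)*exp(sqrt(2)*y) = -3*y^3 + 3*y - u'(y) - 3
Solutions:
 u(y) = C1 - 3*y^4/4 + y^3 + 3*y^2/2 - 3*y + sqrt(6)*exp(sqrt(2)*y)/2


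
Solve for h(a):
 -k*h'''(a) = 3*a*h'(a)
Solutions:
 h(a) = C1 + Integral(C2*airyai(3^(1/3)*a*(-1/k)^(1/3)) + C3*airybi(3^(1/3)*a*(-1/k)^(1/3)), a)


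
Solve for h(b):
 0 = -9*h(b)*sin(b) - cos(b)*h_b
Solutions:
 h(b) = C1*cos(b)^9


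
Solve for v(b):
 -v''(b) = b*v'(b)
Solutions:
 v(b) = C1 + C2*erf(sqrt(2)*b/2)


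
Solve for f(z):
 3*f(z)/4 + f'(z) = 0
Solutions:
 f(z) = C1*exp(-3*z/4)


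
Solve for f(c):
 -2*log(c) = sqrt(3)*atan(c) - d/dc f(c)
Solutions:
 f(c) = C1 + 2*c*log(c) - 2*c + sqrt(3)*(c*atan(c) - log(c^2 + 1)/2)


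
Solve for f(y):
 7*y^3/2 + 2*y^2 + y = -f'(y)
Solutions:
 f(y) = C1 - 7*y^4/8 - 2*y^3/3 - y^2/2


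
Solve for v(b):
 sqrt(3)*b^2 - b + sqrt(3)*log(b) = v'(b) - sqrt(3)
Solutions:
 v(b) = C1 + sqrt(3)*b^3/3 - b^2/2 + sqrt(3)*b*log(b)


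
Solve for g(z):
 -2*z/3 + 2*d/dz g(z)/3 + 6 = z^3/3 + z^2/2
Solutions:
 g(z) = C1 + z^4/8 + z^3/4 + z^2/2 - 9*z


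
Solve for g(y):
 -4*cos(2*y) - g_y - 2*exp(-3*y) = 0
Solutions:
 g(y) = C1 - 2*sin(2*y) + 2*exp(-3*y)/3


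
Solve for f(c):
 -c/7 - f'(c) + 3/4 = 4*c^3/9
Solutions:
 f(c) = C1 - c^4/9 - c^2/14 + 3*c/4


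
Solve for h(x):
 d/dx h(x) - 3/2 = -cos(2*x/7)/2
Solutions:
 h(x) = C1 + 3*x/2 - 7*sin(2*x/7)/4


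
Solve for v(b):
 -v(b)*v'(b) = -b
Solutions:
 v(b) = -sqrt(C1 + b^2)
 v(b) = sqrt(C1 + b^2)


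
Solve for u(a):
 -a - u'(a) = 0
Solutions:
 u(a) = C1 - a^2/2


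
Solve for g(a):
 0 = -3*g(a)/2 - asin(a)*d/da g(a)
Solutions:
 g(a) = C1*exp(-3*Integral(1/asin(a), a)/2)


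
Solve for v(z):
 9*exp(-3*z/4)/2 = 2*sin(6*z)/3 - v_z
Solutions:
 v(z) = C1 - cos(6*z)/9 + 6*exp(-3*z/4)


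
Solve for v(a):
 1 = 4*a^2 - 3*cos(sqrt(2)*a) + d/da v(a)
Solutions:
 v(a) = C1 - 4*a^3/3 + a + 3*sqrt(2)*sin(sqrt(2)*a)/2


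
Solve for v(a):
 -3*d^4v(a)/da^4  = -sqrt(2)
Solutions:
 v(a) = C1 + C2*a + C3*a^2 + C4*a^3 + sqrt(2)*a^4/72


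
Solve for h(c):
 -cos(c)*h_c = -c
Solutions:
 h(c) = C1 + Integral(c/cos(c), c)


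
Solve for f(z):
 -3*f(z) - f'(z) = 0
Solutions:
 f(z) = C1*exp(-3*z)


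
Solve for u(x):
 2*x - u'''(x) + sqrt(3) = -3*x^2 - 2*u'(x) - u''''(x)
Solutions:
 u(x) = C1 + C4*exp(-x) - x^3/2 - x^2/2 - 3*x/2 - sqrt(3)*x/2 + (C2*sin(x) + C3*cos(x))*exp(x)


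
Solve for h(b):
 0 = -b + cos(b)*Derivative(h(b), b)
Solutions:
 h(b) = C1 + Integral(b/cos(b), b)


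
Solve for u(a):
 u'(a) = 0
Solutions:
 u(a) = C1


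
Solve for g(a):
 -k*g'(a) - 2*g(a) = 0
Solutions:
 g(a) = C1*exp(-2*a/k)


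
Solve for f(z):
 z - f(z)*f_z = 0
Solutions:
 f(z) = -sqrt(C1 + z^2)
 f(z) = sqrt(C1 + z^2)


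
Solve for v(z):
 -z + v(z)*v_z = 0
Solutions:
 v(z) = -sqrt(C1 + z^2)
 v(z) = sqrt(C1 + z^2)


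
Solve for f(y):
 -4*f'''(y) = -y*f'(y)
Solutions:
 f(y) = C1 + Integral(C2*airyai(2^(1/3)*y/2) + C3*airybi(2^(1/3)*y/2), y)


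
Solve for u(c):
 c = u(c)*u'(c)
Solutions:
 u(c) = -sqrt(C1 + c^2)
 u(c) = sqrt(C1 + c^2)


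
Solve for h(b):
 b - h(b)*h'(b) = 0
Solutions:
 h(b) = -sqrt(C1 + b^2)
 h(b) = sqrt(C1 + b^2)


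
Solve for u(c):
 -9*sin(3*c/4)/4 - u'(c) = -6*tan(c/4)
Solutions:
 u(c) = C1 - 24*log(cos(c/4)) + 3*cos(3*c/4)


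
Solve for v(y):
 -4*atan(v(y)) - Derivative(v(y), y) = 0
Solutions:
 Integral(1/atan(_y), (_y, v(y))) = C1 - 4*y


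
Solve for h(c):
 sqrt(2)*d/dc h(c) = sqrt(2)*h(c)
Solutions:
 h(c) = C1*exp(c)


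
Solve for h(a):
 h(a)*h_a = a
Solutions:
 h(a) = -sqrt(C1 + a^2)
 h(a) = sqrt(C1 + a^2)


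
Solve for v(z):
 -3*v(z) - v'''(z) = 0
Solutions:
 v(z) = C3*exp(-3^(1/3)*z) + (C1*sin(3^(5/6)*z/2) + C2*cos(3^(5/6)*z/2))*exp(3^(1/3)*z/2)


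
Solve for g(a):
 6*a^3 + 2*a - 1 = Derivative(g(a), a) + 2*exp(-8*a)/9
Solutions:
 g(a) = C1 + 3*a^4/2 + a^2 - a + exp(-8*a)/36


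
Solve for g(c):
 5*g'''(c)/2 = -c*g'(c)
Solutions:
 g(c) = C1 + Integral(C2*airyai(-2^(1/3)*5^(2/3)*c/5) + C3*airybi(-2^(1/3)*5^(2/3)*c/5), c)


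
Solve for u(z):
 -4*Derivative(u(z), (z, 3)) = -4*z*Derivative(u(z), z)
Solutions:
 u(z) = C1 + Integral(C2*airyai(z) + C3*airybi(z), z)


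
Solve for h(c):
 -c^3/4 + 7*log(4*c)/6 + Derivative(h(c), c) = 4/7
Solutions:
 h(c) = C1 + c^4/16 - 7*c*log(c)/6 - 7*c*log(2)/3 + 73*c/42


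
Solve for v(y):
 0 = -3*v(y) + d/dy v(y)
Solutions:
 v(y) = C1*exp(3*y)


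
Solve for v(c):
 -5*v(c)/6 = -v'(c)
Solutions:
 v(c) = C1*exp(5*c/6)


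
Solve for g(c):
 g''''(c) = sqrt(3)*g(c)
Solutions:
 g(c) = C1*exp(-3^(1/8)*c) + C2*exp(3^(1/8)*c) + C3*sin(3^(1/8)*c) + C4*cos(3^(1/8)*c)


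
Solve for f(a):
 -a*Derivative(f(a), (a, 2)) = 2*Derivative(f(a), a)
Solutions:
 f(a) = C1 + C2/a


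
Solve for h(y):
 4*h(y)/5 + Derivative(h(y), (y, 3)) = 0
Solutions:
 h(y) = C3*exp(-10^(2/3)*y/5) + (C1*sin(10^(2/3)*sqrt(3)*y/10) + C2*cos(10^(2/3)*sqrt(3)*y/10))*exp(10^(2/3)*y/10)


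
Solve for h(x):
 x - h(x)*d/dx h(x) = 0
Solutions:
 h(x) = -sqrt(C1 + x^2)
 h(x) = sqrt(C1 + x^2)


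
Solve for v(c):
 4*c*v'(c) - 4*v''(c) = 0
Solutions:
 v(c) = C1 + C2*erfi(sqrt(2)*c/2)


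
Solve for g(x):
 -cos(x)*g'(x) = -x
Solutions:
 g(x) = C1 + Integral(x/cos(x), x)


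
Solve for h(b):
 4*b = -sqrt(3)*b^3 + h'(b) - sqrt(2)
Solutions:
 h(b) = C1 + sqrt(3)*b^4/4 + 2*b^2 + sqrt(2)*b


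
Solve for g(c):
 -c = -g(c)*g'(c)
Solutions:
 g(c) = -sqrt(C1 + c^2)
 g(c) = sqrt(C1 + c^2)


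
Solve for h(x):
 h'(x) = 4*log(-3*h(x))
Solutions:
 -Integral(1/(log(-_y) + log(3)), (_y, h(x)))/4 = C1 - x


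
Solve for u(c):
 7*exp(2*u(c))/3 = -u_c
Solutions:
 u(c) = log(-sqrt(1/(C1 + 7*c))) - log(2) + log(6)/2
 u(c) = log(1/(C1 + 7*c))/2 - log(2) + log(6)/2


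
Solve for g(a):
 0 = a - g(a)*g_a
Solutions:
 g(a) = -sqrt(C1 + a^2)
 g(a) = sqrt(C1 + a^2)


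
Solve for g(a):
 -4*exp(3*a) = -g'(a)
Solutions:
 g(a) = C1 + 4*exp(3*a)/3


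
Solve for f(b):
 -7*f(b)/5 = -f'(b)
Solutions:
 f(b) = C1*exp(7*b/5)


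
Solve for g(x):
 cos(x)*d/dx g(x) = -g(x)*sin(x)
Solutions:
 g(x) = C1*cos(x)


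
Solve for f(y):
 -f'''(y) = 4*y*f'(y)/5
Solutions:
 f(y) = C1 + Integral(C2*airyai(-10^(2/3)*y/5) + C3*airybi(-10^(2/3)*y/5), y)


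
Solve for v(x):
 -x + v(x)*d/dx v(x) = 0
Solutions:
 v(x) = -sqrt(C1 + x^2)
 v(x) = sqrt(C1 + x^2)


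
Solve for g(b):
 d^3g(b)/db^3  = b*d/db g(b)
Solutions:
 g(b) = C1 + Integral(C2*airyai(b) + C3*airybi(b), b)


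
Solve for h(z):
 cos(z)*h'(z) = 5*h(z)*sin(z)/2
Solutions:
 h(z) = C1/cos(z)^(5/2)


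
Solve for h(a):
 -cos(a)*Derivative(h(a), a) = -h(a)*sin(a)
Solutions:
 h(a) = C1/cos(a)


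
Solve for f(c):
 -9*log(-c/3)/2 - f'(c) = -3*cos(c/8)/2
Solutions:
 f(c) = C1 - 9*c*log(-c)/2 + 9*c/2 + 9*c*log(3)/2 + 12*sin(c/8)


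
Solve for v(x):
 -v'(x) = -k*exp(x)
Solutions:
 v(x) = C1 + k*exp(x)


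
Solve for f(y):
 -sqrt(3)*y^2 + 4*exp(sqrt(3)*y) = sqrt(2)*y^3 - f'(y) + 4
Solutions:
 f(y) = C1 + sqrt(2)*y^4/4 + sqrt(3)*y^3/3 + 4*y - 4*sqrt(3)*exp(sqrt(3)*y)/3


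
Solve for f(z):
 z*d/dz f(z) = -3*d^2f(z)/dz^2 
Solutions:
 f(z) = C1 + C2*erf(sqrt(6)*z/6)


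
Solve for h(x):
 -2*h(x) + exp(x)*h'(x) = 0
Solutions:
 h(x) = C1*exp(-2*exp(-x))


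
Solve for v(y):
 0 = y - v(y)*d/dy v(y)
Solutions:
 v(y) = -sqrt(C1 + y^2)
 v(y) = sqrt(C1 + y^2)


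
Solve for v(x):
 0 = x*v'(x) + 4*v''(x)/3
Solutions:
 v(x) = C1 + C2*erf(sqrt(6)*x/4)


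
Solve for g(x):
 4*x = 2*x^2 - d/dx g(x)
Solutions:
 g(x) = C1 + 2*x^3/3 - 2*x^2


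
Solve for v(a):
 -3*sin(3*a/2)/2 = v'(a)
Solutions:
 v(a) = C1 + cos(3*a/2)


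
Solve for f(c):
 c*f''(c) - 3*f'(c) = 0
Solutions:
 f(c) = C1 + C2*c^4


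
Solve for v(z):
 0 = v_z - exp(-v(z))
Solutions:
 v(z) = log(C1 + z)


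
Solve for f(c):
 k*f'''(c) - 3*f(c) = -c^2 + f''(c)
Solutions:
 f(c) = C1*exp(c*(-(sqrt(((81 + 2/k^2)^2 - 4/k^4)/k^2)/2 - 81/(2*k) - 1/k^3)^(1/3) + 1/k - 1/(k^2*(sqrt(((81 + 2/k^2)^2 - 4/k^4)/k^2)/2 - 81/(2*k) - 1/k^3)^(1/3)))/3) + C2*exp(c*((sqrt(((81 + 2/k^2)^2 - 4/k^4)/k^2)/2 - 81/(2*k) - 1/k^3)^(1/3) - sqrt(3)*I*(sqrt(((81 + 2/k^2)^2 - 4/k^4)/k^2)/2 - 81/(2*k) - 1/k^3)^(1/3) + 2/k - 4/(k^2*(-1 + sqrt(3)*I)*(sqrt(((81 + 2/k^2)^2 - 4/k^4)/k^2)/2 - 81/(2*k) - 1/k^3)^(1/3)))/6) + C3*exp(c*((sqrt(((81 + 2/k^2)^2 - 4/k^4)/k^2)/2 - 81/(2*k) - 1/k^3)^(1/3) + sqrt(3)*I*(sqrt(((81 + 2/k^2)^2 - 4/k^4)/k^2)/2 - 81/(2*k) - 1/k^3)^(1/3) + 2/k + 4/(k^2*(1 + sqrt(3)*I)*(sqrt(((81 + 2/k^2)^2 - 4/k^4)/k^2)/2 - 81/(2*k) - 1/k^3)^(1/3)))/6) + c^2/3 - 2/9


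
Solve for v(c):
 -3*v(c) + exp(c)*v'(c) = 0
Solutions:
 v(c) = C1*exp(-3*exp(-c))


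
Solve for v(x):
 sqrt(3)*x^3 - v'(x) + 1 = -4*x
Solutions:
 v(x) = C1 + sqrt(3)*x^4/4 + 2*x^2 + x


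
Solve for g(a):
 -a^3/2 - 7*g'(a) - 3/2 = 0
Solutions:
 g(a) = C1 - a^4/56 - 3*a/14


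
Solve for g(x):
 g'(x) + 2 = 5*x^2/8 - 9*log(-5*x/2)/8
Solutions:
 g(x) = C1 + 5*x^3/24 - 9*x*log(-x)/8 + x*(-9*log(5) - 7 + 9*log(2))/8


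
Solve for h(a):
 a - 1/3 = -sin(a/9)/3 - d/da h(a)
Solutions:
 h(a) = C1 - a^2/2 + a/3 + 3*cos(a/9)


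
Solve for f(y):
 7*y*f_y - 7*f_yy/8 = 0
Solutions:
 f(y) = C1 + C2*erfi(2*y)


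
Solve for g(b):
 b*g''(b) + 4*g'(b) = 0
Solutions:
 g(b) = C1 + C2/b^3


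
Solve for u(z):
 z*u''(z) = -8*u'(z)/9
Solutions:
 u(z) = C1 + C2*z^(1/9)


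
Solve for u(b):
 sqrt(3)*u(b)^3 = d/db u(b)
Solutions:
 u(b) = -sqrt(2)*sqrt(-1/(C1 + sqrt(3)*b))/2
 u(b) = sqrt(2)*sqrt(-1/(C1 + sqrt(3)*b))/2


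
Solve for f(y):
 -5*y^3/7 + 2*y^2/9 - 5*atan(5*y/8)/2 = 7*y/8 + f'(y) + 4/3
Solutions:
 f(y) = C1 - 5*y^4/28 + 2*y^3/27 - 7*y^2/16 - 5*y*atan(5*y/8)/2 - 4*y/3 + 2*log(25*y^2 + 64)


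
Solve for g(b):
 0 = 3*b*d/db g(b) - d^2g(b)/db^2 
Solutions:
 g(b) = C1 + C2*erfi(sqrt(6)*b/2)


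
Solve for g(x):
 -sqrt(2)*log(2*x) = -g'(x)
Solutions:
 g(x) = C1 + sqrt(2)*x*log(x) - sqrt(2)*x + sqrt(2)*x*log(2)


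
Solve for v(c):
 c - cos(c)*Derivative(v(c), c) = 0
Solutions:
 v(c) = C1 + Integral(c/cos(c), c)


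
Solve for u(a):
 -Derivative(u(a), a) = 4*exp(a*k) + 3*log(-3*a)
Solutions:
 u(a) = C1 - 3*a*log(-a) + 3*a*(1 - log(3)) + Piecewise((-4*exp(a*k)/k, Ne(k, 0)), (-4*a, True))


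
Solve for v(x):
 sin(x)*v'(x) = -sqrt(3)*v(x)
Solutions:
 v(x) = C1*(cos(x) + 1)^(sqrt(3)/2)/(cos(x) - 1)^(sqrt(3)/2)


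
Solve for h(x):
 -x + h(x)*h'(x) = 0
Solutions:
 h(x) = -sqrt(C1 + x^2)
 h(x) = sqrt(C1 + x^2)


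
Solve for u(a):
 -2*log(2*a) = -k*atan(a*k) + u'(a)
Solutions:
 u(a) = C1 - 2*a*log(a) - 2*a*log(2) + 2*a + k*Piecewise((a*atan(a*k) - log(a^2*k^2 + 1)/(2*k), Ne(k, 0)), (0, True))


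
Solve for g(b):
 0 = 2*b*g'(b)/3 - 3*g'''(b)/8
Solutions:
 g(b) = C1 + Integral(C2*airyai(2*6^(1/3)*b/3) + C3*airybi(2*6^(1/3)*b/3), b)


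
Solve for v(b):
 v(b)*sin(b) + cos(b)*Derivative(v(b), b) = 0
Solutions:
 v(b) = C1*cos(b)


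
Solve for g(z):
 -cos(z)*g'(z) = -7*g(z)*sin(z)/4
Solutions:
 g(z) = C1/cos(z)^(7/4)


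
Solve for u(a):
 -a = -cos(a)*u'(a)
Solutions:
 u(a) = C1 + Integral(a/cos(a), a)


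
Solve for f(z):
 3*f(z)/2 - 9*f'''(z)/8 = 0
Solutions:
 f(z) = C3*exp(6^(2/3)*z/3) + (C1*sin(2^(2/3)*3^(1/6)*z/2) + C2*cos(2^(2/3)*3^(1/6)*z/2))*exp(-6^(2/3)*z/6)


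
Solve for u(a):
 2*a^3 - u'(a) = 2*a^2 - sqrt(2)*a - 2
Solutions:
 u(a) = C1 + a^4/2 - 2*a^3/3 + sqrt(2)*a^2/2 + 2*a


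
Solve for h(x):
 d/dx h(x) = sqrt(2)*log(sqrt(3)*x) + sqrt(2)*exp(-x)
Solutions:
 h(x) = C1 + sqrt(2)*x*log(x) + sqrt(2)*x*(-1 + log(3)/2) - sqrt(2)*exp(-x)


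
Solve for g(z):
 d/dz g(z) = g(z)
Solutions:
 g(z) = C1*exp(z)


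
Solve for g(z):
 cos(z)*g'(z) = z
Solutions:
 g(z) = C1 + Integral(z/cos(z), z)


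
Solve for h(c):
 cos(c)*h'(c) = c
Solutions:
 h(c) = C1 + Integral(c/cos(c), c)


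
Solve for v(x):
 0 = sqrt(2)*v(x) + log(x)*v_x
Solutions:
 v(x) = C1*exp(-sqrt(2)*li(x))


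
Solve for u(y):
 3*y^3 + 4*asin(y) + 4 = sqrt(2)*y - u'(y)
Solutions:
 u(y) = C1 - 3*y^4/4 + sqrt(2)*y^2/2 - 4*y*asin(y) - 4*y - 4*sqrt(1 - y^2)


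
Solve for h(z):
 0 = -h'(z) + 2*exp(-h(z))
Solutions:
 h(z) = log(C1 + 2*z)


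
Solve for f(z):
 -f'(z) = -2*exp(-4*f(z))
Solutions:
 f(z) = log(-I*(C1 + 8*z)^(1/4))
 f(z) = log(I*(C1 + 8*z)^(1/4))
 f(z) = log(-(C1 + 8*z)^(1/4))
 f(z) = log(C1 + 8*z)/4


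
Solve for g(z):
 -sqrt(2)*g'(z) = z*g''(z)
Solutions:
 g(z) = C1 + C2*z^(1 - sqrt(2))


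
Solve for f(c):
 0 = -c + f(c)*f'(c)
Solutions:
 f(c) = -sqrt(C1 + c^2)
 f(c) = sqrt(C1 + c^2)


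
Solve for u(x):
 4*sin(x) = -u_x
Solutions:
 u(x) = C1 + 4*cos(x)


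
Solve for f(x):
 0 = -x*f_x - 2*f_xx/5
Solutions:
 f(x) = C1 + C2*erf(sqrt(5)*x/2)


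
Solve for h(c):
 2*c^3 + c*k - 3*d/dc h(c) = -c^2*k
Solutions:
 h(c) = C1 + c^4/6 + c^3*k/9 + c^2*k/6


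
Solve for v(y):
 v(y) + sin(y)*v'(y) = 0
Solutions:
 v(y) = C1*sqrt(cos(y) + 1)/sqrt(cos(y) - 1)


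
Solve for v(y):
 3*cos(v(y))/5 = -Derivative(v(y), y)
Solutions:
 3*y/5 - log(sin(v(y)) - 1)/2 + log(sin(v(y)) + 1)/2 = C1


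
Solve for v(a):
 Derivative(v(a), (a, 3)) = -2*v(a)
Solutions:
 v(a) = C3*exp(-2^(1/3)*a) + (C1*sin(2^(1/3)*sqrt(3)*a/2) + C2*cos(2^(1/3)*sqrt(3)*a/2))*exp(2^(1/3)*a/2)


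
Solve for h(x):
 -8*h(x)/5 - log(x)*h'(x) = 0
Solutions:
 h(x) = C1*exp(-8*li(x)/5)


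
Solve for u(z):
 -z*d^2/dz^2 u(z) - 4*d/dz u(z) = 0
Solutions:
 u(z) = C1 + C2/z^3


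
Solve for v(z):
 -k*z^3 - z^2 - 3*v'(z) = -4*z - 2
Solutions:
 v(z) = C1 - k*z^4/12 - z^3/9 + 2*z^2/3 + 2*z/3


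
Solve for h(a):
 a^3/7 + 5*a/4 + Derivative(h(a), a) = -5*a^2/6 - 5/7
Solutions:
 h(a) = C1 - a^4/28 - 5*a^3/18 - 5*a^2/8 - 5*a/7


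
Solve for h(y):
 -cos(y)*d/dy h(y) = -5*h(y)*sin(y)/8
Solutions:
 h(y) = C1/cos(y)^(5/8)


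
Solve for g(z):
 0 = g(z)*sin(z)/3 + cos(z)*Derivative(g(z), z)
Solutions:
 g(z) = C1*cos(z)^(1/3)


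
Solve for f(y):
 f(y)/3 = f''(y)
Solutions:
 f(y) = C1*exp(-sqrt(3)*y/3) + C2*exp(sqrt(3)*y/3)


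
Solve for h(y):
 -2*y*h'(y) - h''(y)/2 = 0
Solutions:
 h(y) = C1 + C2*erf(sqrt(2)*y)


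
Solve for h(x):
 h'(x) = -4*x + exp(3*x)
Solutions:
 h(x) = C1 - 2*x^2 + exp(3*x)/3


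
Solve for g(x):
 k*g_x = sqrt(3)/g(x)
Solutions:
 g(x) = -sqrt(C1 + 2*sqrt(3)*x/k)
 g(x) = sqrt(C1 + 2*sqrt(3)*x/k)


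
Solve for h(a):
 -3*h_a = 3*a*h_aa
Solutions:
 h(a) = C1 + C2*log(a)


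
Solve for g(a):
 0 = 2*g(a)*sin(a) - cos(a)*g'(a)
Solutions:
 g(a) = C1/cos(a)^2


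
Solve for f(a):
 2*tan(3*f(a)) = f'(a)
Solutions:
 f(a) = -asin(C1*exp(6*a))/3 + pi/3
 f(a) = asin(C1*exp(6*a))/3


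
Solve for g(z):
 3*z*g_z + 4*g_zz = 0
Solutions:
 g(z) = C1 + C2*erf(sqrt(6)*z/4)


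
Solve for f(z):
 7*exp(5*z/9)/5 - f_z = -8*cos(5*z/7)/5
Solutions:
 f(z) = C1 + 63*exp(5*z/9)/25 + 56*sin(5*z/7)/25


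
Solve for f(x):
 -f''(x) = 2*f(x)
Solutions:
 f(x) = C1*sin(sqrt(2)*x) + C2*cos(sqrt(2)*x)


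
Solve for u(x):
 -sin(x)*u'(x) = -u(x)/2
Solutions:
 u(x) = C1*(cos(x) - 1)^(1/4)/(cos(x) + 1)^(1/4)


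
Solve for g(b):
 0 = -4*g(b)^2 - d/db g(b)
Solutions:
 g(b) = 1/(C1 + 4*b)


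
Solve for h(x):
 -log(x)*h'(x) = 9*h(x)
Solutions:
 h(x) = C1*exp(-9*li(x))


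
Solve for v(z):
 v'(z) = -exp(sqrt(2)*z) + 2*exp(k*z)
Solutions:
 v(z) = C1 - sqrt(2)*exp(sqrt(2)*z)/2 + 2*exp(k*z)/k


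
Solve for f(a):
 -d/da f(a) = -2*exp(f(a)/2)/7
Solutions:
 f(a) = 2*log(-1/(C1 + 2*a)) + 2*log(14)


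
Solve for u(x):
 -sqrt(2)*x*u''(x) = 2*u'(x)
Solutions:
 u(x) = C1 + C2*x^(1 - sqrt(2))


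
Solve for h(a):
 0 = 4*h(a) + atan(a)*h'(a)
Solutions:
 h(a) = C1*exp(-4*Integral(1/atan(a), a))


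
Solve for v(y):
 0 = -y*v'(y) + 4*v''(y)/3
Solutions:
 v(y) = C1 + C2*erfi(sqrt(6)*y/4)


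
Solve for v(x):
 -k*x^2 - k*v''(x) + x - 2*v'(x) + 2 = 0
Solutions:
 v(x) = C1 + C2*exp(-2*x/k) - k^3*x/4 + k^2*x^2/4 - k*x^3/6 - k*x/4 + x^2/4 + x


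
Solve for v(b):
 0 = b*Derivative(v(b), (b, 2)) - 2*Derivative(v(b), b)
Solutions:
 v(b) = C1 + C2*b^3


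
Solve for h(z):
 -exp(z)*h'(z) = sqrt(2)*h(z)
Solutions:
 h(z) = C1*exp(sqrt(2)*exp(-z))


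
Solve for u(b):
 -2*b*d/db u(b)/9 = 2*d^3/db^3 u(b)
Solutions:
 u(b) = C1 + Integral(C2*airyai(-3^(1/3)*b/3) + C3*airybi(-3^(1/3)*b/3), b)


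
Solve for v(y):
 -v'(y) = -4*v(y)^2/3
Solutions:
 v(y) = -3/(C1 + 4*y)


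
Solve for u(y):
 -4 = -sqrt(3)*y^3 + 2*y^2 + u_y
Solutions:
 u(y) = C1 + sqrt(3)*y^4/4 - 2*y^3/3 - 4*y


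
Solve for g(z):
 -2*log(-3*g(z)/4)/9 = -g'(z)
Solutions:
 -9*Integral(1/(log(-_y) - 2*log(2) + log(3)), (_y, g(z)))/2 = C1 - z


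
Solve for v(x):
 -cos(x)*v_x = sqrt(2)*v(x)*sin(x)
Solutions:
 v(x) = C1*cos(x)^(sqrt(2))


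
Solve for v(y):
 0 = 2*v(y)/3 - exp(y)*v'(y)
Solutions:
 v(y) = C1*exp(-2*exp(-y)/3)


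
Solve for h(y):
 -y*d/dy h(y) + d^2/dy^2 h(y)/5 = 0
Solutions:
 h(y) = C1 + C2*erfi(sqrt(10)*y/2)


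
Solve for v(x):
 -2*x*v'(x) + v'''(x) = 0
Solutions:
 v(x) = C1 + Integral(C2*airyai(2^(1/3)*x) + C3*airybi(2^(1/3)*x), x)


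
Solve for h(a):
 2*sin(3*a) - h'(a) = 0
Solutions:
 h(a) = C1 - 2*cos(3*a)/3


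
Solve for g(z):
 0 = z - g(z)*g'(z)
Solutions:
 g(z) = -sqrt(C1 + z^2)
 g(z) = sqrt(C1 + z^2)


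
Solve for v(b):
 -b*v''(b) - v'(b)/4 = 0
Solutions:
 v(b) = C1 + C2*b^(3/4)


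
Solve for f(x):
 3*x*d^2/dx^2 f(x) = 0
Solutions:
 f(x) = C1 + C2*x


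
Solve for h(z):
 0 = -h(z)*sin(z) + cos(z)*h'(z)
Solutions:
 h(z) = C1/cos(z)


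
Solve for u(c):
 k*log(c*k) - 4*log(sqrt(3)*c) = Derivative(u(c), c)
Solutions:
 u(c) = C1 + c*(k - 4)*log(c) + c*(k*log(k) - k - 2*log(3) + 4)


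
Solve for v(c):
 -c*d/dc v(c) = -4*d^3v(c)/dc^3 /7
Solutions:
 v(c) = C1 + Integral(C2*airyai(14^(1/3)*c/2) + C3*airybi(14^(1/3)*c/2), c)


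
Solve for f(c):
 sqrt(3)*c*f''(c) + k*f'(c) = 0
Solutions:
 f(c) = C1 + c^(-sqrt(3)*re(k)/3 + 1)*(C2*sin(sqrt(3)*log(c)*Abs(im(k))/3) + C3*cos(sqrt(3)*log(c)*im(k)/3))


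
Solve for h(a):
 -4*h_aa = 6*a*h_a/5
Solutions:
 h(a) = C1 + C2*erf(sqrt(15)*a/10)


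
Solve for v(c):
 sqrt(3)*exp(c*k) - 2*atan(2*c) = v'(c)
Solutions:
 v(c) = C1 - 2*c*atan(2*c) + sqrt(3)*Piecewise((exp(c*k)/k, Ne(k, 0)), (c, True)) + log(4*c^2 + 1)/2


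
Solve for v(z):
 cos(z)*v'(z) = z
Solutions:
 v(z) = C1 + Integral(z/cos(z), z)


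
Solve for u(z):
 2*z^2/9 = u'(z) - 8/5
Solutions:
 u(z) = C1 + 2*z^3/27 + 8*z/5


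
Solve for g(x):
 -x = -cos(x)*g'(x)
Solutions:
 g(x) = C1 + Integral(x/cos(x), x)


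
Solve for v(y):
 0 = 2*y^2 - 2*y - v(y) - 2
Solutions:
 v(y) = 2*y^2 - 2*y - 2


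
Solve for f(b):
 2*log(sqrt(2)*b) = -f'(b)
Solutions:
 f(b) = C1 - 2*b*log(b) - b*log(2) + 2*b


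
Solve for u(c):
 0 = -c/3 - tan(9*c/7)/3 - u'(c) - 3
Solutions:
 u(c) = C1 - c^2/6 - 3*c + 7*log(cos(9*c/7))/27


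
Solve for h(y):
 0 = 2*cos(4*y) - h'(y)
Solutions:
 h(y) = C1 + sin(4*y)/2


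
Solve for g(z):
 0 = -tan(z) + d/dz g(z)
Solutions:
 g(z) = C1 - log(cos(z))


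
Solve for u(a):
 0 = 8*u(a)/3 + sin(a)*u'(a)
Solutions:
 u(a) = C1*(cos(a) + 1)^(4/3)/(cos(a) - 1)^(4/3)


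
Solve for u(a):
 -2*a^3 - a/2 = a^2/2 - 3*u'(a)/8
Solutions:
 u(a) = C1 + 4*a^4/3 + 4*a^3/9 + 2*a^2/3


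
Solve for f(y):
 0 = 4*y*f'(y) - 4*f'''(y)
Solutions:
 f(y) = C1 + Integral(C2*airyai(y) + C3*airybi(y), y)


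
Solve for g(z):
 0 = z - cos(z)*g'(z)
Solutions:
 g(z) = C1 + Integral(z/cos(z), z)


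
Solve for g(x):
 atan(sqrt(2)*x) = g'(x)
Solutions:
 g(x) = C1 + x*atan(sqrt(2)*x) - sqrt(2)*log(2*x^2 + 1)/4


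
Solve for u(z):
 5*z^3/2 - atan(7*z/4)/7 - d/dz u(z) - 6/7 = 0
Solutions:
 u(z) = C1 + 5*z^4/8 - z*atan(7*z/4)/7 - 6*z/7 + 2*log(49*z^2 + 16)/49


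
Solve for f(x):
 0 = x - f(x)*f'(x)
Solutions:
 f(x) = -sqrt(C1 + x^2)
 f(x) = sqrt(C1 + x^2)


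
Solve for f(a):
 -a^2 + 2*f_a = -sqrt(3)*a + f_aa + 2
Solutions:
 f(a) = C1 + C2*exp(2*a) + a^3/6 - sqrt(3)*a^2/4 + a^2/4 - sqrt(3)*a/4 + 5*a/4


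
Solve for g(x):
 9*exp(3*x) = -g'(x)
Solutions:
 g(x) = C1 - 3*exp(3*x)


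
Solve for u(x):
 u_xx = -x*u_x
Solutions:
 u(x) = C1 + C2*erf(sqrt(2)*x/2)


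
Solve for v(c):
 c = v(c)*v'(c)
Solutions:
 v(c) = -sqrt(C1 + c^2)
 v(c) = sqrt(C1 + c^2)


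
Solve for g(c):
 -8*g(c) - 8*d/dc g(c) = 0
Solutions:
 g(c) = C1*exp(-c)


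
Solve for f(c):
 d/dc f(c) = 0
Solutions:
 f(c) = C1


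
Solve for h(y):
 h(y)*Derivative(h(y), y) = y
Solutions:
 h(y) = -sqrt(C1 + y^2)
 h(y) = sqrt(C1 + y^2)


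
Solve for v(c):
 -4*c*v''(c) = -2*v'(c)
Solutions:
 v(c) = C1 + C2*c^(3/2)


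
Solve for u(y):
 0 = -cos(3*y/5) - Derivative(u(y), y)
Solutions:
 u(y) = C1 - 5*sin(3*y/5)/3


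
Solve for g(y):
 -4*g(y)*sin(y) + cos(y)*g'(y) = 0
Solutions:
 g(y) = C1/cos(y)^4


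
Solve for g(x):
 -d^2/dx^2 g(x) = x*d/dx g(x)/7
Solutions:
 g(x) = C1 + C2*erf(sqrt(14)*x/14)


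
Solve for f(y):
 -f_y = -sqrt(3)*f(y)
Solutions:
 f(y) = C1*exp(sqrt(3)*y)


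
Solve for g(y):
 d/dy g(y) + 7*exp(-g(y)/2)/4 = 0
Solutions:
 g(y) = 2*log(C1 - 7*y/8)


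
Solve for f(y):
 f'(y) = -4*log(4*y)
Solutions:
 f(y) = C1 - 4*y*log(y) - y*log(256) + 4*y


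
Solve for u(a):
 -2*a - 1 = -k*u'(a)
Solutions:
 u(a) = C1 + a^2/k + a/k


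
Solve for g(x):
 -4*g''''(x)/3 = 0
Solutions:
 g(x) = C1 + C2*x + C3*x^2 + C4*x^3


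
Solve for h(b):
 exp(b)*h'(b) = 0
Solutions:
 h(b) = C1


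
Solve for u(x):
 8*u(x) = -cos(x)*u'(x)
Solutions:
 u(x) = C1*(sin(x)^4 - 4*sin(x)^3 + 6*sin(x)^2 - 4*sin(x) + 1)/(sin(x)^4 + 4*sin(x)^3 + 6*sin(x)^2 + 4*sin(x) + 1)


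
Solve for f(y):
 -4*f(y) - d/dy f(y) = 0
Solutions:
 f(y) = C1*exp(-4*y)


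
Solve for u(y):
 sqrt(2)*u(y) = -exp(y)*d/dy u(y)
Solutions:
 u(y) = C1*exp(sqrt(2)*exp(-y))


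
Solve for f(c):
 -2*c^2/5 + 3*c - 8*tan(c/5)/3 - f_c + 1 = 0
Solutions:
 f(c) = C1 - 2*c^3/15 + 3*c^2/2 + c + 40*log(cos(c/5))/3


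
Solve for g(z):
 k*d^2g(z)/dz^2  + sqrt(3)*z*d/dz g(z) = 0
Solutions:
 g(z) = C1 + C2*sqrt(k)*erf(sqrt(2)*3^(1/4)*z*sqrt(1/k)/2)


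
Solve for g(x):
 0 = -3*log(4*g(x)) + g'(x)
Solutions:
 -Integral(1/(log(_y) + 2*log(2)), (_y, g(x)))/3 = C1 - x


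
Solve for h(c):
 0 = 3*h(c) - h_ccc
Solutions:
 h(c) = C3*exp(3^(1/3)*c) + (C1*sin(3^(5/6)*c/2) + C2*cos(3^(5/6)*c/2))*exp(-3^(1/3)*c/2)


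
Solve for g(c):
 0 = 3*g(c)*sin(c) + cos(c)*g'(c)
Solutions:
 g(c) = C1*cos(c)^3


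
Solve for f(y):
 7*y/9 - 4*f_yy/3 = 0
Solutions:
 f(y) = C1 + C2*y + 7*y^3/72


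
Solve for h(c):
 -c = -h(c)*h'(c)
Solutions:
 h(c) = -sqrt(C1 + c^2)
 h(c) = sqrt(C1 + c^2)


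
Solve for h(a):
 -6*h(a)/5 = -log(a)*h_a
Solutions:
 h(a) = C1*exp(6*li(a)/5)


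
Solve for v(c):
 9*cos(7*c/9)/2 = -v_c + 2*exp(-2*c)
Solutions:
 v(c) = C1 - 81*sin(7*c/9)/14 - exp(-2*c)


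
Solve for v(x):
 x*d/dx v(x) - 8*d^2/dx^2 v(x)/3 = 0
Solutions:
 v(x) = C1 + C2*erfi(sqrt(3)*x/4)


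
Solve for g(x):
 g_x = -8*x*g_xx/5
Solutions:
 g(x) = C1 + C2*x^(3/8)


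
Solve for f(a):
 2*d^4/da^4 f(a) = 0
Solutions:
 f(a) = C1 + C2*a + C3*a^2 + C4*a^3


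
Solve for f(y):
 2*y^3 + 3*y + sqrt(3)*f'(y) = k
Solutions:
 f(y) = C1 + sqrt(3)*k*y/3 - sqrt(3)*y^4/6 - sqrt(3)*y^2/2


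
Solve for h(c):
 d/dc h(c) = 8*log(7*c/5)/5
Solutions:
 h(c) = C1 + 8*c*log(c)/5 - 8*c*log(5)/5 - 8*c/5 + 8*c*log(7)/5


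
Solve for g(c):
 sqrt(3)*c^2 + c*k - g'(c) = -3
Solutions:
 g(c) = C1 + sqrt(3)*c^3/3 + c^2*k/2 + 3*c


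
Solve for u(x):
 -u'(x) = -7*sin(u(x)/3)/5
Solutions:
 -7*x/5 + 3*log(cos(u(x)/3) - 1)/2 - 3*log(cos(u(x)/3) + 1)/2 = C1


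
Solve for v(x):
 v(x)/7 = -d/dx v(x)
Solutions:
 v(x) = C1*exp(-x/7)


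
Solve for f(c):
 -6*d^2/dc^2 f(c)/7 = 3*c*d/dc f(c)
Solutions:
 f(c) = C1 + C2*erf(sqrt(7)*c/2)


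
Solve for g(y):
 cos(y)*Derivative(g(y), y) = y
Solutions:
 g(y) = C1 + Integral(y/cos(y), y)


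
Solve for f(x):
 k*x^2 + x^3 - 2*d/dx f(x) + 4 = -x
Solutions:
 f(x) = C1 + k*x^3/6 + x^4/8 + x^2/4 + 2*x


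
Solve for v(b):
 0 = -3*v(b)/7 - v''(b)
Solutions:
 v(b) = C1*sin(sqrt(21)*b/7) + C2*cos(sqrt(21)*b/7)


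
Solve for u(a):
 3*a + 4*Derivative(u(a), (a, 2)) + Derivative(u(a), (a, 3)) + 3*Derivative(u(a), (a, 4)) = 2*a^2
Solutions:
 u(a) = C1 + C2*a + a^4/24 - a^3/6 - a^2/4 + (C3*sin(sqrt(47)*a/6) + C4*cos(sqrt(47)*a/6))*exp(-a/6)


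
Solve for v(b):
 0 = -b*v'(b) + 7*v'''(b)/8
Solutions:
 v(b) = C1 + Integral(C2*airyai(2*7^(2/3)*b/7) + C3*airybi(2*7^(2/3)*b/7), b)


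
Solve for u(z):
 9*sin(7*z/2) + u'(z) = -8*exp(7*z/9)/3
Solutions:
 u(z) = C1 - 24*exp(7*z/9)/7 + 18*cos(7*z/2)/7


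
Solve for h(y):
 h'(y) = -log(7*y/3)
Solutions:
 h(y) = C1 - y*log(y) + y*log(3/7) + y


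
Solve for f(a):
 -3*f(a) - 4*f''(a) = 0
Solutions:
 f(a) = C1*sin(sqrt(3)*a/2) + C2*cos(sqrt(3)*a/2)


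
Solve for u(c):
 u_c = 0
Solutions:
 u(c) = C1


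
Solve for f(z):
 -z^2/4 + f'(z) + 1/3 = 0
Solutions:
 f(z) = C1 + z^3/12 - z/3


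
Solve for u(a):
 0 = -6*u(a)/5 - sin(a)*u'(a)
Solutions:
 u(a) = C1*(cos(a) + 1)^(3/5)/(cos(a) - 1)^(3/5)


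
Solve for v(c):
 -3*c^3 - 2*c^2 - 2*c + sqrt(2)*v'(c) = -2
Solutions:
 v(c) = C1 + 3*sqrt(2)*c^4/8 + sqrt(2)*c^3/3 + sqrt(2)*c^2/2 - sqrt(2)*c


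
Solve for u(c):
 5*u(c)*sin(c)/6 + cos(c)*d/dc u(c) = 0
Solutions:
 u(c) = C1*cos(c)^(5/6)


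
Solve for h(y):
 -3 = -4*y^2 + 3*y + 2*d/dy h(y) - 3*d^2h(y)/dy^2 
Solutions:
 h(y) = C1 + C2*exp(2*y/3) + 2*y^3/3 + 9*y^2/4 + 21*y/4


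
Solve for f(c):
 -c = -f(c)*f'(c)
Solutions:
 f(c) = -sqrt(C1 + c^2)
 f(c) = sqrt(C1 + c^2)


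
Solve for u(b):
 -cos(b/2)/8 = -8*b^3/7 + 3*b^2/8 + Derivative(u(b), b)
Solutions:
 u(b) = C1 + 2*b^4/7 - b^3/8 - sin(b/2)/4


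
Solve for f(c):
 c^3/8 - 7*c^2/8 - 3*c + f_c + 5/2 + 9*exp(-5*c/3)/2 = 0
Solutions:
 f(c) = C1 - c^4/32 + 7*c^3/24 + 3*c^2/2 - 5*c/2 + 27*exp(-5*c/3)/10


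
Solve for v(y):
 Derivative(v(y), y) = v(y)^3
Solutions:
 v(y) = -sqrt(2)*sqrt(-1/(C1 + y))/2
 v(y) = sqrt(2)*sqrt(-1/(C1 + y))/2


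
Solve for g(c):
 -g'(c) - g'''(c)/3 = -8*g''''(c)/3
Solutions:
 g(c) = C1 + C2*exp(c*(-(72*sqrt(1297) + 2593)^(1/3) - 1/(72*sqrt(1297) + 2593)^(1/3) + 2)/48)*sin(sqrt(3)*c*(-(72*sqrt(1297) + 2593)^(1/3) + (72*sqrt(1297) + 2593)^(-1/3))/48) + C3*exp(c*(-(72*sqrt(1297) + 2593)^(1/3) - 1/(72*sqrt(1297) + 2593)^(1/3) + 2)/48)*cos(sqrt(3)*c*(-(72*sqrt(1297) + 2593)^(1/3) + (72*sqrt(1297) + 2593)^(-1/3))/48) + C4*exp(c*((72*sqrt(1297) + 2593)^(-1/3) + 1 + (72*sqrt(1297) + 2593)^(1/3))/24)


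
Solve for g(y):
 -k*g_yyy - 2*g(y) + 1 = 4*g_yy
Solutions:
 g(y) = C1*exp(-y*((sqrt(((27 + 64/k^2)^2 - 4096/k^4)/k^2) + 27/k + 64/k^3)^(1/3) + 4/k + 16/(k^2*(sqrt(((27 + 64/k^2)^2 - 4096/k^4)/k^2) + 27/k + 64/k^3)^(1/3)))/3) + C2*exp(y*((sqrt(((27 + 64/k^2)^2 - 4096/k^4)/k^2) + 27/k + 64/k^3)^(1/3) - sqrt(3)*I*(sqrt(((27 + 64/k^2)^2 - 4096/k^4)/k^2) + 27/k + 64/k^3)^(1/3) - 8/k - 64/(k^2*(-1 + sqrt(3)*I)*(sqrt(((27 + 64/k^2)^2 - 4096/k^4)/k^2) + 27/k + 64/k^3)^(1/3)))/6) + C3*exp(y*((sqrt(((27 + 64/k^2)^2 - 4096/k^4)/k^2) + 27/k + 64/k^3)^(1/3) + sqrt(3)*I*(sqrt(((27 + 64/k^2)^2 - 4096/k^4)/k^2) + 27/k + 64/k^3)^(1/3) - 8/k + 64/(k^2*(1 + sqrt(3)*I)*(sqrt(((27 + 64/k^2)^2 - 4096/k^4)/k^2) + 27/k + 64/k^3)^(1/3)))/6) + 1/2
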